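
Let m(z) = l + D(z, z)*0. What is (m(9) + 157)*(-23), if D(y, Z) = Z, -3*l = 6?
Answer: -3565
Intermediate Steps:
l = -2 (l = -⅓*6 = -2)
m(z) = -2 (m(z) = -2 + z*0 = -2 + 0 = -2)
(m(9) + 157)*(-23) = (-2 + 157)*(-23) = 155*(-23) = -3565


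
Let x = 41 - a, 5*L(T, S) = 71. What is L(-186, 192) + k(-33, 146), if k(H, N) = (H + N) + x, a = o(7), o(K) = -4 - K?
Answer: 896/5 ≈ 179.20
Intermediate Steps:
L(T, S) = 71/5 (L(T, S) = (1/5)*71 = 71/5)
a = -11 (a = -4 - 1*7 = -4 - 7 = -11)
x = 52 (x = 41 - 1*(-11) = 41 + 11 = 52)
k(H, N) = 52 + H + N (k(H, N) = (H + N) + 52 = 52 + H + N)
L(-186, 192) + k(-33, 146) = 71/5 + (52 - 33 + 146) = 71/5 + 165 = 896/5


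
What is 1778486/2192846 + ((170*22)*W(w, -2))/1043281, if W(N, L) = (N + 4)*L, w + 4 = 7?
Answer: 870321618003/1143877283863 ≈ 0.76085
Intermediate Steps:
w = 3 (w = -4 + 7 = 3)
W(N, L) = L*(4 + N) (W(N, L) = (4 + N)*L = L*(4 + N))
1778486/2192846 + ((170*22)*W(w, -2))/1043281 = 1778486/2192846 + ((170*22)*(-2*(4 + 3)))/1043281 = 1778486*(1/2192846) + (3740*(-2*7))*(1/1043281) = 889243/1096423 + (3740*(-14))*(1/1043281) = 889243/1096423 - 52360*1/1043281 = 889243/1096423 - 52360/1043281 = 870321618003/1143877283863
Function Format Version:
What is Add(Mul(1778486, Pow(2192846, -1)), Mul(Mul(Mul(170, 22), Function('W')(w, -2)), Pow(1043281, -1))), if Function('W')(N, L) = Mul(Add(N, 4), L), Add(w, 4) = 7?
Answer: Rational(870321618003, 1143877283863) ≈ 0.76085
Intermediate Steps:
w = 3 (w = Add(-4, 7) = 3)
Function('W')(N, L) = Mul(L, Add(4, N)) (Function('W')(N, L) = Mul(Add(4, N), L) = Mul(L, Add(4, N)))
Add(Mul(1778486, Pow(2192846, -1)), Mul(Mul(Mul(170, 22), Function('W')(w, -2)), Pow(1043281, -1))) = Add(Mul(1778486, Pow(2192846, -1)), Mul(Mul(Mul(170, 22), Mul(-2, Add(4, 3))), Pow(1043281, -1))) = Add(Mul(1778486, Rational(1, 2192846)), Mul(Mul(3740, Mul(-2, 7)), Rational(1, 1043281))) = Add(Rational(889243, 1096423), Mul(Mul(3740, -14), Rational(1, 1043281))) = Add(Rational(889243, 1096423), Mul(-52360, Rational(1, 1043281))) = Add(Rational(889243, 1096423), Rational(-52360, 1043281)) = Rational(870321618003, 1143877283863)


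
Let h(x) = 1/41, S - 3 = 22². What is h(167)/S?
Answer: 1/19967 ≈ 5.0083e-5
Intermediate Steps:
S = 487 (S = 3 + 22² = 3 + 484 = 487)
h(x) = 1/41
h(167)/S = (1/41)/487 = (1/41)*(1/487) = 1/19967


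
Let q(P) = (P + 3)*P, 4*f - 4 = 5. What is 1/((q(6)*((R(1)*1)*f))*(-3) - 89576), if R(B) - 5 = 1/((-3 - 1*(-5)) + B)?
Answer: -1/91520 ≈ -1.0927e-5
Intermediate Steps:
f = 9/4 (f = 1 + (1/4)*5 = 1 + 5/4 = 9/4 ≈ 2.2500)
R(B) = 5 + 1/(2 + B) (R(B) = 5 + 1/((-3 - 1*(-5)) + B) = 5 + 1/((-3 + 5) + B) = 5 + 1/(2 + B))
q(P) = P*(3 + P) (q(P) = (3 + P)*P = P*(3 + P))
1/((q(6)*((R(1)*1)*f))*(-3) - 89576) = 1/(((6*(3 + 6))*((((11 + 5*1)/(2 + 1))*1)*(9/4)))*(-3) - 89576) = 1/(((6*9)*((((11 + 5)/3)*1)*(9/4)))*(-3) - 89576) = 1/((54*((((1/3)*16)*1)*(9/4)))*(-3) - 89576) = 1/((54*(((16/3)*1)*(9/4)))*(-3) - 89576) = 1/((54*((16/3)*(9/4)))*(-3) - 89576) = 1/((54*12)*(-3) - 89576) = 1/(648*(-3) - 89576) = 1/(-1944 - 89576) = 1/(-91520) = -1/91520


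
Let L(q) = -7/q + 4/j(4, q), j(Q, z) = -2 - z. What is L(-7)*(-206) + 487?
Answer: 581/5 ≈ 116.20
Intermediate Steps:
L(q) = -7/q + 4/(-2 - q)
L(-7)*(-206) + 487 = ((-14 - 11*(-7))/((-7)*(2 - 7)))*(-206) + 487 = -⅐*(-14 + 77)/(-5)*(-206) + 487 = -⅐*(-⅕)*63*(-206) + 487 = (9/5)*(-206) + 487 = -1854/5 + 487 = 581/5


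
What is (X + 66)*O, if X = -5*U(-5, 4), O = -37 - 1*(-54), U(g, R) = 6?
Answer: 612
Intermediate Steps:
O = 17 (O = -37 + 54 = 17)
X = -30 (X = -5*6 = -30)
(X + 66)*O = (-30 + 66)*17 = 36*17 = 612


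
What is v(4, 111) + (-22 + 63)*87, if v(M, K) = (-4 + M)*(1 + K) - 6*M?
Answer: 3543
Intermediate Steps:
v(M, K) = -6*M + (1 + K)*(-4 + M) (v(M, K) = (1 + K)*(-4 + M) - 6*M = -6*M + (1 + K)*(-4 + M))
v(4, 111) + (-22 + 63)*87 = (-4 - 5*4 - 4*111 + 111*4) + (-22 + 63)*87 = (-4 - 20 - 444 + 444) + 41*87 = -24 + 3567 = 3543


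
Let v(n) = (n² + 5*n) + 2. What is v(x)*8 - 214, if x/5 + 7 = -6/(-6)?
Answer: 5802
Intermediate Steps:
x = -30 (x = -35 + 5*(-6/(-6)) = -35 + 5*(-6*(-⅙)) = -35 + 5*1 = -35 + 5 = -30)
v(n) = 2 + n² + 5*n
v(x)*8 - 214 = (2 + (-30)² + 5*(-30))*8 - 214 = (2 + 900 - 150)*8 - 214 = 752*8 - 214 = 6016 - 214 = 5802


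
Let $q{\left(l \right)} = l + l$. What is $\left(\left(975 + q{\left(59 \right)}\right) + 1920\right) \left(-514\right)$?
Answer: $-1548682$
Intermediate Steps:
$q{\left(l \right)} = 2 l$
$\left(\left(975 + q{\left(59 \right)}\right) + 1920\right) \left(-514\right) = \left(\left(975 + 2 \cdot 59\right) + 1920\right) \left(-514\right) = \left(\left(975 + 118\right) + 1920\right) \left(-514\right) = \left(1093 + 1920\right) \left(-514\right) = 3013 \left(-514\right) = -1548682$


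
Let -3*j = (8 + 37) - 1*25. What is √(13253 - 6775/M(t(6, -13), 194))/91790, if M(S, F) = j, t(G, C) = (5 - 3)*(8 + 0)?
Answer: √57077/183580 ≈ 0.0013014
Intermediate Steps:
t(G, C) = 16 (t(G, C) = 2*8 = 16)
j = -20/3 (j = -((8 + 37) - 1*25)/3 = -(45 - 25)/3 = -⅓*20 = -20/3 ≈ -6.6667)
M(S, F) = -20/3
√(13253 - 6775/M(t(6, -13), 194))/91790 = √(13253 - 6775/(-20/3))/91790 = √(13253 - 6775*(-3/20))*(1/91790) = √(13253 + 4065/4)*(1/91790) = √(57077/4)*(1/91790) = (√57077/2)*(1/91790) = √57077/183580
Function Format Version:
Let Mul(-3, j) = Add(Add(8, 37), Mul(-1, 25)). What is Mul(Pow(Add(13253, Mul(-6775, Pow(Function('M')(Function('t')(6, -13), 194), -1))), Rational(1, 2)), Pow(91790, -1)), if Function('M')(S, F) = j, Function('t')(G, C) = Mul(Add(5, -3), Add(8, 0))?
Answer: Mul(Rational(1, 183580), Pow(57077, Rational(1, 2))) ≈ 0.0013014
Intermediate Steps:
Function('t')(G, C) = 16 (Function('t')(G, C) = Mul(2, 8) = 16)
j = Rational(-20, 3) (j = Mul(Rational(-1, 3), Add(Add(8, 37), Mul(-1, 25))) = Mul(Rational(-1, 3), Add(45, -25)) = Mul(Rational(-1, 3), 20) = Rational(-20, 3) ≈ -6.6667)
Function('M')(S, F) = Rational(-20, 3)
Mul(Pow(Add(13253, Mul(-6775, Pow(Function('M')(Function('t')(6, -13), 194), -1))), Rational(1, 2)), Pow(91790, -1)) = Mul(Pow(Add(13253, Mul(-6775, Pow(Rational(-20, 3), -1))), Rational(1, 2)), Pow(91790, -1)) = Mul(Pow(Add(13253, Mul(-6775, Rational(-3, 20))), Rational(1, 2)), Rational(1, 91790)) = Mul(Pow(Add(13253, Rational(4065, 4)), Rational(1, 2)), Rational(1, 91790)) = Mul(Pow(Rational(57077, 4), Rational(1, 2)), Rational(1, 91790)) = Mul(Mul(Rational(1, 2), Pow(57077, Rational(1, 2))), Rational(1, 91790)) = Mul(Rational(1, 183580), Pow(57077, Rational(1, 2)))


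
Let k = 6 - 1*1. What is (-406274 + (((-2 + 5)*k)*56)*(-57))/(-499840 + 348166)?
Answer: 227077/75837 ≈ 2.9943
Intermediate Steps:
k = 5 (k = 6 - 1 = 5)
(-406274 + (((-2 + 5)*k)*56)*(-57))/(-499840 + 348166) = (-406274 + (((-2 + 5)*5)*56)*(-57))/(-499840 + 348166) = (-406274 + ((3*5)*56)*(-57))/(-151674) = (-406274 + (15*56)*(-57))*(-1/151674) = (-406274 + 840*(-57))*(-1/151674) = (-406274 - 47880)*(-1/151674) = -454154*(-1/151674) = 227077/75837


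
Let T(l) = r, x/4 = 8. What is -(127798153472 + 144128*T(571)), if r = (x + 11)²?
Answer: -128064646144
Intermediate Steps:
x = 32 (x = 4*8 = 32)
r = 1849 (r = (32 + 11)² = 43² = 1849)
T(l) = 1849
-(127798153472 + 144128*T(571)) = -144128/(1/(1849 + 886699)) = -144128/(1/888548) = -144128/1/888548 = -144128*888548 = -128064646144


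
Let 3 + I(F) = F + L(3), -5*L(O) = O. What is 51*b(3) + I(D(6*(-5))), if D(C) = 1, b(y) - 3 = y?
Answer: 1517/5 ≈ 303.40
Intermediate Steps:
L(O) = -O/5
b(y) = 3 + y
I(F) = -18/5 + F (I(F) = -3 + (F - ⅕*3) = -3 + (F - ⅗) = -3 + (-⅗ + F) = -18/5 + F)
51*b(3) + I(D(6*(-5))) = 51*(3 + 3) + (-18/5 + 1) = 51*6 - 13/5 = 306 - 13/5 = 1517/5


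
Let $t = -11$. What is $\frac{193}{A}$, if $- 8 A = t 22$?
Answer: $\frac{772}{121} \approx 6.3802$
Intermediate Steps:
$A = \frac{121}{4}$ ($A = - \frac{\left(-11\right) 22}{8} = \left(- \frac{1}{8}\right) \left(-242\right) = \frac{121}{4} \approx 30.25$)
$\frac{193}{A} = \frac{193}{\frac{121}{4}} = 193 \cdot \frac{4}{121} = \frac{772}{121}$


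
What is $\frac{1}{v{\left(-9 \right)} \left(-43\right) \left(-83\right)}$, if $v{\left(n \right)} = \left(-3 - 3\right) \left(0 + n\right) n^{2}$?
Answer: $\frac{1}{15610806} \approx 6.4058 \cdot 10^{-8}$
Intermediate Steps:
$v{\left(n \right)} = - 6 n^{3}$ ($v{\left(n \right)} = - 6 n n^{2} = - 6 n^{3}$)
$\frac{1}{v{\left(-9 \right)} \left(-43\right) \left(-83\right)} = \frac{1}{- 6 \left(-9\right)^{3} \left(-43\right) \left(-83\right)} = \frac{1}{\left(-6\right) \left(-729\right) \left(-43\right) \left(-83\right)} = \frac{1}{4374 \left(-43\right) \left(-83\right)} = \frac{1}{\left(-188082\right) \left(-83\right)} = \frac{1}{15610806}$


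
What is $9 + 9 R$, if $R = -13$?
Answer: $-108$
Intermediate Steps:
$9 + 9 R = 9 + 9 \left(-13\right) = 9 - 117 = -108$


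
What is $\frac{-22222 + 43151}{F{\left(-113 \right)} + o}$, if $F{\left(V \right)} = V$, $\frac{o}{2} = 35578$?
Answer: $\frac{20929}{71043} \approx 0.2946$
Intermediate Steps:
$o = 71156$ ($o = 2 \cdot 35578 = 71156$)
$\frac{-22222 + 43151}{F{\left(-113 \right)} + o} = \frac{-22222 + 43151}{-113 + 71156} = \frac{20929}{71043}$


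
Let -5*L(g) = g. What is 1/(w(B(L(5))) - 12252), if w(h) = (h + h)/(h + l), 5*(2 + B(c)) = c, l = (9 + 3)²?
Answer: -709/8686690 ≈ -8.1619e-5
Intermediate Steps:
l = 144 (l = 12² = 144)
L(g) = -g/5
B(c) = -2 + c/5
w(h) = 2*h/(144 + h) (w(h) = (h + h)/(h + 144) = (2*h)/(144 + h) = 2*h/(144 + h))
1/(w(B(L(5))) - 12252) = 1/(2*(-2 + (-⅕*5)/5)/(144 + (-2 + (-⅕*5)/5)) - 12252) = 1/(2*(-2 + (⅕)*(-1))/(144 + (-2 + (⅕)*(-1))) - 12252) = 1/(2*(-2 - ⅕)/(144 + (-2 - ⅕)) - 12252) = 1/(2*(-11/5)/(144 - 11/5) - 12252) = 1/(2*(-11/5)/(709/5) - 12252) = 1/(2*(-11/5)*(5/709) - 12252) = 1/(-22/709 - 12252) = 1/(-8686690/709) = -709/8686690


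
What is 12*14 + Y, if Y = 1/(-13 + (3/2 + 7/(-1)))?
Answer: 6214/37 ≈ 167.95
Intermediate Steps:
Y = -2/37 (Y = 1/(-13 + (3*(½) + 7*(-1))) = 1/(-13 + (3/2 - 7)) = 1/(-13 - 11/2) = 1/(-37/2) = -2/37 ≈ -0.054054)
12*14 + Y = 12*14 - 2/37 = 168 - 2/37 = 6214/37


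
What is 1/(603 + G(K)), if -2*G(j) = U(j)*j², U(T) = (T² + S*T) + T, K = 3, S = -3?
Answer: 2/1179 ≈ 0.0016964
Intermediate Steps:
U(T) = T² - 2*T (U(T) = (T² - 3*T) + T = T² - 2*T)
G(j) = -j³*(-2 + j)/2 (G(j) = -j*(-2 + j)*j²/2 = -j³*(-2 + j)/2)
1/(603 + G(K)) = 1/(603 + (½)*3³*(2 - 1*3)) = 1/(603 + (½)*27*(2 - 3)) = 1/(603 + (½)*27*(-1)) = 1/(603 - 27/2) = 1/(1179/2) = 2/1179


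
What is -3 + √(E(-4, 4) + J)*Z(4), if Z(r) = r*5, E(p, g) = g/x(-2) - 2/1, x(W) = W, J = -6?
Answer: -3 + 20*I*√10 ≈ -3.0 + 63.246*I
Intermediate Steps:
E(p, g) = -2 - g/2 (E(p, g) = g/(-2) - 2/1 = g*(-½) - 2*1 = -g/2 - 2 = -2 - g/2)
Z(r) = 5*r
-3 + √(E(-4, 4) + J)*Z(4) = -3 + √((-2 - ½*4) - 6)*(5*4) = -3 + √((-2 - 2) - 6)*20 = -3 + √(-4 - 6)*20 = -3 + √(-10)*20 = -3 + (I*√10)*20 = -3 + 20*I*√10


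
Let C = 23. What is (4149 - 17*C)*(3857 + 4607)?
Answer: 31807712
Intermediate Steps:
(4149 - 17*C)*(3857 + 4607) = (4149 - 17*23)*(3857 + 4607) = (4149 - 391)*8464 = 3758*8464 = 31807712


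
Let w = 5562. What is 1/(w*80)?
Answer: 1/444960 ≈ 2.2474e-6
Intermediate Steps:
1/(w*80) = 1/(5562*80) = 1/444960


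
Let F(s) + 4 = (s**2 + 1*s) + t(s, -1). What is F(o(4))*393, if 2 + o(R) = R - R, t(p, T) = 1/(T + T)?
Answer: -1965/2 ≈ -982.50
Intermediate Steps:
t(p, T) = 1/(2*T)
o(R) = -2 (o(R) = -2 + (R - R) = -2 + 0 = -2)
F(s) = -9/2 + s + s**2 (F(s) = -4 + ((s**2 + 1*s) + (1/2)/(-1)) = -4 + ((s**2 + s) + (1/2)*(-1)) = -4 + ((s + s**2) - 1/2) = -4 + (-1/2 + s + s**2) = -9/2 + s + s**2)
F(o(4))*393 = (-9/2 - 2 + (-2)**2)*393 = (-9/2 - 2 + 4)*393 = -5/2*393 = -1965/2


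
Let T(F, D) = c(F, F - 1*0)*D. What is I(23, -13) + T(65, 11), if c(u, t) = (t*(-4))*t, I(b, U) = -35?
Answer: -185935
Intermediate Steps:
c(u, t) = -4*t**2 (c(u, t) = (-4*t)*t = -4*t**2)
T(F, D) = -4*D*F**2 (T(F, D) = (-4*(F - 1*0)**2)*D = (-4*(F + 0)**2)*D = (-4*F**2)*D = -4*D*F**2)
I(23, -13) + T(65, 11) = -35 - 4*11*65**2 = -35 - 4*11*4225 = -35 - 185900 = -185935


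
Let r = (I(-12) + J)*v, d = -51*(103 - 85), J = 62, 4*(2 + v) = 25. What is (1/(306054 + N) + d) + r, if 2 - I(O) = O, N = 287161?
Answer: -352962924/593215 ≈ -595.00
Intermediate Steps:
v = 17/4 (v = -2 + (¼)*25 = -2 + 25/4 = 17/4 ≈ 4.2500)
I(O) = 2 - O
d = -918 (d = -51*18 = -918)
r = 323 (r = ((2 - 1*(-12)) + 62)*(17/4) = ((2 + 12) + 62)*(17/4) = (14 + 62)*(17/4) = 76*(17/4) = 323)
(1/(306054 + N) + d) + r = (1/(306054 + 287161) - 918) + 323 = (1/593215 - 918) + 323 = -544571369/593215 + 323 = -352962924/593215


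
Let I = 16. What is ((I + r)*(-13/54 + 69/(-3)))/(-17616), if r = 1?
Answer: 21335/951264 ≈ 0.022428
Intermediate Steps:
((I + r)*(-13/54 + 69/(-3)))/(-17616) = ((16 + 1)*(-13/54 + 69/(-3)))/(-17616) = (17*(-13*1/54 + 69*(-⅓)))*(-1/17616) = (17*(-13/54 - 23))*(-1/17616) = (17*(-1255/54))*(-1/17616) = -21335/54*(-1/17616) = 21335/951264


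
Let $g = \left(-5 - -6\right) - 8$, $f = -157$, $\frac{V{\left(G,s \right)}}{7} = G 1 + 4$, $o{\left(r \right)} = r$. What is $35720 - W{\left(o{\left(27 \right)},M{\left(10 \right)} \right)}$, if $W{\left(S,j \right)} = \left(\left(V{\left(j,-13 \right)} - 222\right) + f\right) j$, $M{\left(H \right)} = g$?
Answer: $32920$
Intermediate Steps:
$V{\left(G,s \right)} = 28 + 7 G$ ($V{\left(G,s \right)} = 7 \left(G 1 + 4\right) = 7 \left(G + 4\right) = 7 \left(4 + G\right) = 28 + 7 G$)
$g = -7$ ($g = \left(-5 + 6\right) - 8 = 1 - 8 = -7$)
$M{\left(H \right)} = -7$
$W{\left(S,j \right)} = j \left(-351 + 7 j\right)$ ($W{\left(S,j \right)} = \left(\left(\left(28 + 7 j\right) - 222\right) - 157\right) j = \left(\left(-194 + 7 j\right) - 157\right) j = \left(-351 + 7 j\right) j = j \left(-351 + 7 j\right)$)
$35720 - W{\left(o{\left(27 \right)},M{\left(10 \right)} \right)} = 35720 - - 7 \left(-351 + 7 \left(-7\right)\right) = 35720 - - 7 \left(-351 - 49\right) = 35720 - \left(-7\right) \left(-400\right) = 35720 - 2800 = 32920$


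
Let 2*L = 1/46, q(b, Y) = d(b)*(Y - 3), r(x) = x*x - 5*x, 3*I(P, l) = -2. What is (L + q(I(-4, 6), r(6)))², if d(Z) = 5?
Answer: 1907161/8464 ≈ 225.33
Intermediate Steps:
I(P, l) = -⅔ (I(P, l) = (⅓)*(-2) = -⅔)
r(x) = x² - 5*x
q(b, Y) = -15 + 5*Y (q(b, Y) = 5*(Y - 3) = 5*(-3 + Y) = -15 + 5*Y)
L = 1/92 (L = (½)/46 = (½)*(1/46) = 1/92 ≈ 0.010870)
(L + q(I(-4, 6), r(6)))² = (1/92 + (-15 + 5*(6*(-5 + 6))))² = (1/92 + (-15 + 5*(6*1)))² = (1/92 + (-15 + 5*6))² = (1/92 + (-15 + 30))² = (1/92 + 15)² = (1381/92)² = 1907161/8464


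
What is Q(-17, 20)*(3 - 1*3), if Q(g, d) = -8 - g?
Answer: 0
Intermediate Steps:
Q(-17, 20)*(3 - 1*3) = (-8 - 1*(-17))*(3 - 1*3) = (-8 + 17)*(3 - 3) = 9*0 = 0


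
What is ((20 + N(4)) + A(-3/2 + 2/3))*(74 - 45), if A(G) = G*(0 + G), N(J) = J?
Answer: 25781/36 ≈ 716.14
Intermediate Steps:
A(G) = G**2 (A(G) = G*G = G**2)
((20 + N(4)) + A(-3/2 + 2/3))*(74 - 45) = ((20 + 4) + (-3/2 + 2/3)**2)*(74 - 45) = (24 + (-3*1/2 + 2*(1/3))**2)*29 = (24 + (-3/2 + 2/3)**2)*29 = (24 + (-5/6)**2)*29 = (24 + 25/36)*29 = (889/36)*29 = 25781/36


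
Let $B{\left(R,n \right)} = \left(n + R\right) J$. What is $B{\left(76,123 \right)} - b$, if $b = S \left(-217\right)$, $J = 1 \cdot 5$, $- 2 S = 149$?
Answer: $- \frac{30343}{2} \approx -15172.0$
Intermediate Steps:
$S = - \frac{149}{2}$ ($S = \left(- \frac{1}{2}\right) 149 = - \frac{149}{2} \approx -74.5$)
$J = 5$
$b = \frac{32333}{2}$ ($b = \left(- \frac{149}{2}\right) \left(-217\right) = \frac{32333}{2} \approx 16167.0$)
$B{\left(R,n \right)} = 5 R + 5 n$ ($B{\left(R,n \right)} = \left(n + R\right) 5 = \left(R + n\right) 5 = 5 R + 5 n$)
$B{\left(76,123 \right)} - b = \left(5 \cdot 76 + 5 \cdot 123\right) - \frac{32333}{2} = \left(380 + 615\right) - \frac{32333}{2} = 995 - \frac{32333}{2} = - \frac{30343}{2}$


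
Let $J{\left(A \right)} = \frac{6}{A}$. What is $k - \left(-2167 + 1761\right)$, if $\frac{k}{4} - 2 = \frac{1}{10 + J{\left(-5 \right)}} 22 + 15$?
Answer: $484$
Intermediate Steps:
$k = 78$ ($k = 8 + 4 \left(\frac{1}{10 + \frac{6}{-5}} \cdot 22 + 15\right) = 8 + 4 \left(\frac{1}{10 + 6 \left(- \frac{1}{5}\right)} 22 + 15\right) = 8 + 4 \left(\frac{1}{10 - \frac{6}{5}} \cdot 22 + 15\right) = 8 + 4 \left(\frac{1}{\frac{44}{5}} \cdot 22 + 15\right) = 8 + 4 \left(\frac{5}{44} \cdot 22 + 15\right) = 8 + 4 \left(\frac{5}{2} + 15\right) = 8 + 4 \cdot \frac{35}{2} = 8 + 70 = 78$)
$k - \left(-2167 + 1761\right) = 78 - \left(-2167 + 1761\right) = 78 - -406 = 78 + 406 = 484$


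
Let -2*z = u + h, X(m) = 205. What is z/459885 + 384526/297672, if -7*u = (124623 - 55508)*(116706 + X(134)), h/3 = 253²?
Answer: 8722303562537/6943943580 ≈ 1256.1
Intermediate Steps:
h = 192027 (h = 3*253² = 3*64009 = 192027)
u = -8080303765/7 (u = -(124623 - 55508)*(116706 + 205)/7 = -69115*116911/7 = -⅐*8080303765 = -8080303765/7 ≈ -1.1543e+9)
z = 4039479788/7 (z = -(-8080303765/7 + 192027)/2 = -½*(-8078959576/7) = 4039479788/7 ≈ 5.7707e+8)
z/459885 + 384526/297672 = (4039479788/7)/459885 + 384526/297672 = (4039479788/7)*(1/459885) + 384526*(1/297672) = 175629556/139965 + 192263/148836 = 8722303562537/6943943580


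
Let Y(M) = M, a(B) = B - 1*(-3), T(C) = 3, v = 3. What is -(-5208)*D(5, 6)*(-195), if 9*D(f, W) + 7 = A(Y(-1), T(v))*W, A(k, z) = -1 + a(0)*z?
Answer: -4626440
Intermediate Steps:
a(B) = 3 + B (a(B) = B + 3 = 3 + B)
A(k, z) = -1 + 3*z (A(k, z) = -1 + (3 + 0)*z = -1 + 3*z)
D(f, W) = -7/9 + 8*W/9 (D(f, W) = -7/9 + ((-1 + 3*3)*W)/9 = -7/9 + ((-1 + 9)*W)/9 = -7/9 + (8*W)/9 = -7/9 + 8*W/9)
-(-5208)*D(5, 6)*(-195) = -(-5208)*(-7/9 + (8/9)*6)*(-195) = -(-5208)*(-7/9 + 16/3)*(-195) = -(-5208)*41/9*(-195) = -168*(-1271/9)*(-195) = (71176/3)*(-195) = -4626440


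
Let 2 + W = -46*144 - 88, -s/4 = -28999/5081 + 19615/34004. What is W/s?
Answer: -32222411426/98490909 ≈ -327.16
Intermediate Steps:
s = 886418181/43193581 (s = -4*(-28999/5081 + 19615/34004) = -4*(-886418181/172774324) = 886418181/43193581 ≈ 20.522)
W = -6714 (W = -2 + (-46*144 - 88) = -2 + (-6624 - 88) = -2 - 6712 = -6714)
W/s = -6714/886418181/43193581 = -6714*43193581/886418181 = -32222411426/98490909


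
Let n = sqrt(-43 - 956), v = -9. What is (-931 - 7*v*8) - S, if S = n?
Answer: -427 - 3*I*sqrt(111) ≈ -427.0 - 31.607*I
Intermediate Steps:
n = 3*I*sqrt(111) (n = sqrt(-999) = 3*I*sqrt(111) ≈ 31.607*I)
S = 3*I*sqrt(111) ≈ 31.607*I
(-931 - 7*v*8) - S = (-931 - 7*(-9)*8) - 3*I*sqrt(111) = (-931 + 63*8) - 3*I*sqrt(111) = (-931 + 504) - 3*I*sqrt(111) = -427 - 3*I*sqrt(111)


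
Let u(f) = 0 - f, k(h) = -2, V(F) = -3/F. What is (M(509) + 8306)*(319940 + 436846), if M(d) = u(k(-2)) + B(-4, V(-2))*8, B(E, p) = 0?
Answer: 6287378088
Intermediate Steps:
u(f) = -f
M(d) = 2 (M(d) = -1*(-2) + 0*8 = 2 + 0 = 2)
(M(509) + 8306)*(319940 + 436846) = (2 + 8306)*(319940 + 436846) = 8308*756786 = 6287378088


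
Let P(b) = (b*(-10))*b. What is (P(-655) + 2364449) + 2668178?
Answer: 742377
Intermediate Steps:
P(b) = -10*b² (P(b) = (-10*b)*b = -10*b²)
(P(-655) + 2364449) + 2668178 = (-10*(-655)² + 2364449) + 2668178 = (-10*429025 + 2364449) + 2668178 = (-4290250 + 2364449) + 2668178 = -1925801 + 2668178 = 742377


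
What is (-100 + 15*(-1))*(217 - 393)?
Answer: 20240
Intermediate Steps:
(-100 + 15*(-1))*(217 - 393) = (-100 - 15)*(-176) = -115*(-176) = 20240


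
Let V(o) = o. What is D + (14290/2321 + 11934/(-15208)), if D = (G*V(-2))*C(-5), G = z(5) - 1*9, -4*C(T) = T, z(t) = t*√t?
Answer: 491911643/17648884 - 25*√5/2 ≈ -0.078739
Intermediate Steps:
z(t) = t^(3/2)
C(T) = -T/4
G = -9 + 5*√5 (G = 5^(3/2) - 1*9 = 5*√5 - 9 = -9 + 5*√5 ≈ 2.1803)
D = 45/2 - 25*√5/2 (D = ((-9 + 5*√5)*(-2))*(-¼*(-5)) = (18 - 10*√5)*(5/4) = 45/2 - 25*√5/2 ≈ -5.4509)
D + (14290/2321 + 11934/(-15208)) = (45/2 - 25*√5/2) + (14290/2321 + 11934/(-15208)) = (45/2 - 25*√5/2) + (14290*(1/2321) + 11934*(-1/15208)) = (45/2 - 25*√5/2) + (14290/2321 - 5967/7604) = (45/2 - 25*√5/2) + 94811753/17648884 = 491911643/17648884 - 25*√5/2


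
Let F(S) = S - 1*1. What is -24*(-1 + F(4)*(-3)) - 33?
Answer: 207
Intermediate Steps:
F(S) = -1 + S (F(S) = S - 1 = -1 + S)
-24*(-1 + F(4)*(-3)) - 33 = -24*(-1 + (-1 + 4)*(-3)) - 33 = -24*(-1 + 3*(-3)) - 33 = -24*(-1 - 9) - 33 = -24*(-10) - 33 = 240 - 33 = 207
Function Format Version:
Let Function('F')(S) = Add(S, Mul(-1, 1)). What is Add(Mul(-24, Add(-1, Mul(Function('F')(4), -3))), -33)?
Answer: 207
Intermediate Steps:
Function('F')(S) = Add(-1, S) (Function('F')(S) = Add(S, -1) = Add(-1, S))
Add(Mul(-24, Add(-1, Mul(Function('F')(4), -3))), -33) = Add(Mul(-24, Add(-1, Mul(Add(-1, 4), -3))), -33) = Add(Mul(-24, Add(-1, Mul(3, -3))), -33) = Add(Mul(-24, Add(-1, -9)), -33) = Add(Mul(-24, -10), -33) = Add(240, -33) = 207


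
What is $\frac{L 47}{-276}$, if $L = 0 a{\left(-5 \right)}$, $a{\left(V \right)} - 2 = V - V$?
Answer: $0$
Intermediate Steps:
$a{\left(V \right)} = 2$ ($a{\left(V \right)} = 2 + \left(V - V\right) = 2 + 0 = 2$)
$L = 0$ ($L = 0 \cdot 2 = 0$)
$\frac{L 47}{-276} = \frac{0 \cdot 47}{-276} = 0 \left(- \frac{1}{276}\right) = 0$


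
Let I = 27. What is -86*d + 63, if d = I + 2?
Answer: -2431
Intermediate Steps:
d = 29 (d = 27 + 2 = 29)
-86*d + 63 = -86*29 + 63 = -2494 + 63 = -2431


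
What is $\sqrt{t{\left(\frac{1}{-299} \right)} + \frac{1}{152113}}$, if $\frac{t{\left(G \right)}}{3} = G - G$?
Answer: $\frac{\sqrt{152113}}{152113} \approx 0.002564$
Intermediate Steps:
$t{\left(G \right)} = 0$ ($t{\left(G \right)} = 3 \left(G - G\right) = 3 \cdot 0 = 0$)
$\sqrt{t{\left(\frac{1}{-299} \right)} + \frac{1}{152113}} = \sqrt{0 + \frac{1}{152113}} = \sqrt{\frac{1}{152113}} = \frac{\sqrt{152113}}{152113}$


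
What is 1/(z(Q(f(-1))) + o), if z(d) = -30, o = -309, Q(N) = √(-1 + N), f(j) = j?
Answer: -1/339 ≈ -0.0029499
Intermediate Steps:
1/(z(Q(f(-1))) + o) = 1/(-30 - 309) = 1/(-339) = -1/339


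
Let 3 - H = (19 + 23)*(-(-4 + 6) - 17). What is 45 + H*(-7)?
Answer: -5562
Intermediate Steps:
H = 801 (H = 3 - (19 + 23)*(-(-4 + 6) - 17) = 3 - 42*(-1*2 - 17) = 3 - 42*(-2 - 17) = 3 - 42*(-19) = 3 - 1*(-798) = 3 + 798 = 801)
45 + H*(-7) = 45 + 801*(-7) = 45 - 5607 = -5562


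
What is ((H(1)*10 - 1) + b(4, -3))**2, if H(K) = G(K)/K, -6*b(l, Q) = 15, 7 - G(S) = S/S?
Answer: 12769/4 ≈ 3192.3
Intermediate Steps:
G(S) = 6 (G(S) = 7 - S/S = 7 - 1*1 = 7 - 1 = 6)
b(l, Q) = -5/2 (b(l, Q) = -1/6*15 = -5/2)
H(K) = 6/K
((H(1)*10 - 1) + b(4, -3))**2 = (((6/1)*10 - 1) - 5/2)**2 = (((6*1)*10 - 1) - 5/2)**2 = ((6*10 - 1) - 5/2)**2 = ((60 - 1) - 5/2)**2 = (59 - 5/2)**2 = (113/2)**2 = 12769/4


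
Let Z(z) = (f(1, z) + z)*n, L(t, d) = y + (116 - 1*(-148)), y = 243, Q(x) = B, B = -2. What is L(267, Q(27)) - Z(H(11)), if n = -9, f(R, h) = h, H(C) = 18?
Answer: 831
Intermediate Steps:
Q(x) = -2
L(t, d) = 507 (L(t, d) = 243 + (116 - 1*(-148)) = 243 + (116 + 148) = 243 + 264 = 507)
Z(z) = -18*z (Z(z) = (z + z)*(-9) = (2*z)*(-9) = -18*z)
L(267, Q(27)) - Z(H(11)) = 507 - (-18)*18 = 507 - 1*(-324) = 507 + 324 = 831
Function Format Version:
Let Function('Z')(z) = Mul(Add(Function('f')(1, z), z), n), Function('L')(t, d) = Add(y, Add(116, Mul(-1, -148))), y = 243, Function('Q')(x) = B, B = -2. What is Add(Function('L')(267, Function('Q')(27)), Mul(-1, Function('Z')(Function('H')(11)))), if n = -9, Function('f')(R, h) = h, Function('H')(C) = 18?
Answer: 831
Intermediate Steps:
Function('Q')(x) = -2
Function('L')(t, d) = 507 (Function('L')(t, d) = Add(243, Add(116, Mul(-1, -148))) = Add(243, Add(116, 148)) = Add(243, 264) = 507)
Function('Z')(z) = Mul(-18, z) (Function('Z')(z) = Mul(Add(z, z), -9) = Mul(Mul(2, z), -9) = Mul(-18, z))
Add(Function('L')(267, Function('Q')(27)), Mul(-1, Function('Z')(Function('H')(11)))) = Add(507, Mul(-1, Mul(-18, 18))) = Add(507, Mul(-1, -324)) = Add(507, 324) = 831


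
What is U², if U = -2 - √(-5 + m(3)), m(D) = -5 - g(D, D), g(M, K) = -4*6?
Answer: (2 + √14)² ≈ 32.967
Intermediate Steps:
g(M, K) = -24
m(D) = 19 (m(D) = -5 - 1*(-24) = -5 + 24 = 19)
U = -2 - √14 (U = -2 - √(-5 + 19) = -2 - √14 ≈ -5.7417)
U² = (-2 - √14)²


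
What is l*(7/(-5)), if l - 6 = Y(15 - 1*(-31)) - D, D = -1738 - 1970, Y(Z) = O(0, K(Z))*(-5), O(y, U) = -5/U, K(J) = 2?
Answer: -52171/10 ≈ -5217.1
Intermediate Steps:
Y(Z) = 25/2 (Y(Z) = -5/2*(-5) = 25/2)
D = -3708
l = 7453/2 (l = 6 + (25/2 - 1*(-3708)) = 6 + (25/2 + 3708) = 6 + 7441/2 = 7453/2 ≈ 3726.5)
l*(7/(-5)) = 7453*(7/(-5))/2 = 7453*(7*(-⅕))/2 = (7453/2)*(-7/5) = -52171/10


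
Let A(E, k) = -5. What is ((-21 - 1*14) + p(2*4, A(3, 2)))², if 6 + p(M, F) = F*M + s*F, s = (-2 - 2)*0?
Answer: 6561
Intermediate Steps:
s = 0 (s = -4*0 = 0)
p(M, F) = -6 + F*M (p(M, F) = -6 + (F*M + 0*F) = -6 + (F*M + 0) = -6 + F*M)
((-21 - 1*14) + p(2*4, A(3, 2)))² = ((-21 - 1*14) + (-6 - 10*4))² = ((-21 - 14) + (-6 - 5*8))² = (-35 + (-6 - 40))² = (-35 - 46)² = (-81)² = 6561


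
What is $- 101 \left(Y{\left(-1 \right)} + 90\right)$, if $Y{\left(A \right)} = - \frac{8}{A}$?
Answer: $-9898$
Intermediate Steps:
$- 101 \left(Y{\left(-1 \right)} + 90\right) = - 101 \left(- \frac{8}{-1} + 90\right) = - 101 \left(\left(-8\right) \left(-1\right) + 90\right) = - 101 \left(8 + 90\right) = \left(-101\right) 98 = -9898$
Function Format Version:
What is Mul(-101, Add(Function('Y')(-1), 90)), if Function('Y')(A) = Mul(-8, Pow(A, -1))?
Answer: -9898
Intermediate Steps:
Mul(-101, Add(Function('Y')(-1), 90)) = Mul(-101, Add(Mul(-8, Pow(-1, -1)), 90)) = Mul(-101, Add(Mul(-8, -1), 90)) = Mul(-101, Add(8, 90)) = Mul(-101, 98) = -9898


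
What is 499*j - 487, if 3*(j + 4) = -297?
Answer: -51884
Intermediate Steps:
j = -103 (j = -4 + (⅓)*(-297) = -4 - 99 = -103)
499*j - 487 = 499*(-103) - 487 = -51397 - 487 = -51884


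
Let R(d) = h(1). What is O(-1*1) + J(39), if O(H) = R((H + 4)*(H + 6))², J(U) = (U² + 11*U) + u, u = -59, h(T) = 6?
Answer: 1927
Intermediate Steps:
R(d) = 6
J(U) = -59 + U² + 11*U (J(U) = (U² + 11*U) - 59 = -59 + U² + 11*U)
O(H) = 36 (O(H) = 6² = 36)
O(-1*1) + J(39) = 36 + (-59 + 39² + 11*39) = 36 + (-59 + 1521 + 429) = 36 + 1891 = 1927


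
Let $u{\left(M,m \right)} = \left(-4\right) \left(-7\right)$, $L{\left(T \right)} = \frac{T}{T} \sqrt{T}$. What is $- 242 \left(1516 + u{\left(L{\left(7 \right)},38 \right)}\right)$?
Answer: $-373648$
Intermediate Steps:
$L{\left(T \right)} = \sqrt{T}$ ($L{\left(T \right)} = 1 \sqrt{T} = \sqrt{T}$)
$u{\left(M,m \right)} = 28$
$- 242 \left(1516 + u{\left(L{\left(7 \right)},38 \right)}\right) = - 242 \left(1516 + 28\right) = \left(-242\right) 1544 = -373648$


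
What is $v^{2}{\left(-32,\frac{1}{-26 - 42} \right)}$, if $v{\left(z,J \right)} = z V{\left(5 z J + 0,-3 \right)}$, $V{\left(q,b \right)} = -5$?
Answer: $25600$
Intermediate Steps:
$v{\left(z,J \right)} = - 5 z$ ($v{\left(z,J \right)} = z \left(-5\right) = - 5 z$)
$v^{2}{\left(-32,\frac{1}{-26 - 42} \right)} = \left(\left(-5\right) \left(-32\right)\right)^{2} = 160^{2} = 25600$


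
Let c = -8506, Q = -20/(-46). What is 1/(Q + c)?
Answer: -23/195628 ≈ -0.00011757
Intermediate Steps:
Q = 10/23 (Q = -20*(-1/46) = 10/23 ≈ 0.43478)
1/(Q + c) = 1/(10/23 - 8506) = 1/(-195628/23) = -23/195628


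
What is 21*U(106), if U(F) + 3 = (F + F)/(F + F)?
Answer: -42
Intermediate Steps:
U(F) = -2 (U(F) = -3 + (F + F)/(F + F) = -3 + (2*F)/((2*F)) = -3 + (2*F)*(1/(2*F)) = -3 + 1 = -2)
21*U(106) = 21*(-2) = -42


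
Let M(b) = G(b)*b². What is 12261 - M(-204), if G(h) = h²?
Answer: -1731879195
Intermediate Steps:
M(b) = b⁴ (M(b) = b²*b² = b⁴)
12261 - M(-204) = 12261 - 1*(-204)⁴ = 12261 - 1*1731891456 = 12261 - 1731891456 = -1731879195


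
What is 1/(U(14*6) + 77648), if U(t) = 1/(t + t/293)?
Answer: 24696/1917595301 ≈ 1.2879e-5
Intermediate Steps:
U(t) = 293/(294*t) (U(t) = 1/(t + t*(1/293)) = 1/(t + t/293) = 1/(294*t/293) = 293/(294*t))
1/(U(14*6) + 77648) = 1/(293/(294*((14*6))) + 77648) = 1/((293/294)/84 + 77648) = 1/((293/294)*(1/84) + 77648) = 1/(293/24696 + 77648) = 1/(1917595301/24696) = 24696/1917595301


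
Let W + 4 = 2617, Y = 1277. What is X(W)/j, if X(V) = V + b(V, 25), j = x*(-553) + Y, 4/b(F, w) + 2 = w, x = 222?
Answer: -60103/2794247 ≈ -0.021510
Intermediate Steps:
W = 2613 (W = -4 + 2617 = 2613)
b(F, w) = 4/(-2 + w)
j = -121489 (j = 222*(-553) + 1277 = -122766 + 1277 = -121489)
X(V) = 4/23 + V (X(V) = V + 4/(-2 + 25) = V + 4/23 = 4/23 + V)
X(W)/j = (4/23 + 2613)/(-121489) = (60103/23)*(-1/121489) = -60103/2794247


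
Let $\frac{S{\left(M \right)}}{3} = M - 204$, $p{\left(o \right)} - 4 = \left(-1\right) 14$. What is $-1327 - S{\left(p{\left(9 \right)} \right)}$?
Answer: $-685$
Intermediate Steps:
$p{\left(o \right)} = -10$ ($p{\left(o \right)} = 4 - 14 = -10$)
$S{\left(M \right)} = -612 + 3 M$ ($S{\left(M \right)} = 3 \left(M - 204\right) = 3 \left(-204 + M\right) = -612 + 3 M$)
$-1327 - S{\left(p{\left(9 \right)} \right)} = -1327 - \left(-612 + 3 \left(-10\right)\right) = -1327 - \left(-612 - 30\right) = -1327 - -642 = -1327 + 642 = -685$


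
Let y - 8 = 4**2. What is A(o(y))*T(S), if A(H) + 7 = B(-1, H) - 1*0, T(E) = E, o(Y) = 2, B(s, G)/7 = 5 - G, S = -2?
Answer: -28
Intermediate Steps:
y = 24 (y = 8 + 4**2 = 8 + 16 = 24)
B(s, G) = 35 - 7*G (B(s, G) = 7*(5 - G) = 35 - 7*G)
A(H) = 28 - 7*H (A(H) = -7 + ((35 - 7*H) - 1*0) = -7 + ((35 - 7*H) + 0) = -7 + (35 - 7*H) = 28 - 7*H)
A(o(y))*T(S) = (28 - 7*2)*(-2) = (28 - 14)*(-2) = 14*(-2) = -28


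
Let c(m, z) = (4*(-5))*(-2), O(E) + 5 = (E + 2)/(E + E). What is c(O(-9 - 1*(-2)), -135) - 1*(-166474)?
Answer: 166514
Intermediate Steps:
O(E) = -5 + (2 + E)/(2*E) (O(E) = -5 + (E + 2)/(E + E) = -5 + (2 + E)/((2*E)) = -5 + (2 + E)*(1/(2*E)) = -5 + (2 + E)/(2*E))
c(m, z) = 40 (c(m, z) = -20*(-2) = 40)
c(O(-9 - 1*(-2)), -135) - 1*(-166474) = 40 - 1*(-166474) = 40 + 166474 = 166514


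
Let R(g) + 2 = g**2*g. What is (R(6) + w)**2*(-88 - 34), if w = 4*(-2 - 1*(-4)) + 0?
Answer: -6012648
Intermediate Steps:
R(g) = -2 + g**3 (R(g) = -2 + g**2*g = -2 + g**3)
w = 8 (w = 4*(-2 + 4) + 0 = 4*2 + 0 = 8 + 0 = 8)
(R(6) + w)**2*(-88 - 34) = ((-2 + 6**3) + 8)**2*(-88 - 34) = ((-2 + 216) + 8)**2*(-122) = (214 + 8)**2*(-122) = 222**2*(-122) = 49284*(-122) = -6012648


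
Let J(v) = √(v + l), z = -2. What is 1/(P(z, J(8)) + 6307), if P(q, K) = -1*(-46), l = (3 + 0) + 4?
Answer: 1/6353 ≈ 0.00015741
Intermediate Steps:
l = 7 (l = 3 + 4 = 7)
J(v) = √(7 + v) (J(v) = √(v + 7) = √(7 + v))
P(q, K) = 46
1/(P(z, J(8)) + 6307) = 1/(46 + 6307) = 1/6353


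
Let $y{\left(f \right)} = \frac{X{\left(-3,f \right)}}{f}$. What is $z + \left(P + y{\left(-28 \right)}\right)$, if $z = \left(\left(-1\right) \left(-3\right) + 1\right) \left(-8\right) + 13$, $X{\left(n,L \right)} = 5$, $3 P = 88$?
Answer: $\frac{853}{84} \approx 10.155$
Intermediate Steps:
$P = \frac{88}{3}$ ($P = \frac{1}{3} \cdot 88 = \frac{88}{3} \approx 29.333$)
$z = -19$ ($z = \left(3 + 1\right) \left(-8\right) + 13 = 4 \left(-8\right) + 13 = -32 + 13 = -19$)
$y{\left(f \right)} = \frac{5}{f}$
$z + \left(P + y{\left(-28 \right)}\right) = -19 + \left(\frac{88}{3} + \frac{5}{-28}\right) = -19 + \left(\frac{88}{3} + 5 \left(- \frac{1}{28}\right)\right) = -19 + \left(\frac{88}{3} - \frac{5}{28}\right) = -19 + \frac{2449}{84} = \frac{853}{84}$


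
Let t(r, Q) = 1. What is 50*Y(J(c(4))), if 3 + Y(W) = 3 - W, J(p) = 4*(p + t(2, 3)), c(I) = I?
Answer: -1000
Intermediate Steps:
J(p) = 4 + 4*p (J(p) = 4*(p + 1) = 4*(1 + p) = 4 + 4*p)
Y(W) = -W (Y(W) = -3 + (3 - W) = -W)
50*Y(J(c(4))) = 50*(-(4 + 4*4)) = 50*(-(4 + 16)) = 50*(-1*20) = 50*(-20) = -1000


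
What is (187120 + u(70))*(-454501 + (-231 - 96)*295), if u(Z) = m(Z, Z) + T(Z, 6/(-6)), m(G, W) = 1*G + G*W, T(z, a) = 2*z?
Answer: -105912194180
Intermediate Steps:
m(G, W) = G + G*W
u(Z) = 2*Z + Z*(1 + Z) (u(Z) = Z*(1 + Z) + 2*Z = 2*Z + Z*(1 + Z))
(187120 + u(70))*(-454501 + (-231 - 96)*295) = (187120 + 70*(3 + 70))*(-454501 + (-231 - 96)*295) = (187120 + 70*73)*(-454501 - 327*295) = (187120 + 5110)*(-454501 - 96465) = 192230*(-550966) = -105912194180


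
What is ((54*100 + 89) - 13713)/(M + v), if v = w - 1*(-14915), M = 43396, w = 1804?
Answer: -8224/60115 ≈ -0.13680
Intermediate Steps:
v = 16719 (v = 1804 - 1*(-14915) = 1804 + 14915 = 16719)
((54*100 + 89) - 13713)/(M + v) = ((54*100 + 89) - 13713)/(43396 + 16719) = ((5400 + 89) - 13713)/60115 = (5489 - 13713)*(1/60115) = -8224*1/60115 = -8224/60115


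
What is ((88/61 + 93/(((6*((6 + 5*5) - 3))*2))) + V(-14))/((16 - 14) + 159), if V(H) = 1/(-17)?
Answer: 192867/18699184 ≈ 0.010314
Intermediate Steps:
V(H) = -1/17
((88/61 + 93/(((6*((6 + 5*5) - 3))*2))) + V(-14))/((16 - 14) + 159) = ((88/61 + 93/(((6*((6 + 5*5) - 3))*2))) - 1/17)/((16 - 14) + 159) = ((88*(1/61) + 93/(((6*((6 + 25) - 3))*2))) - 1/17)/(2 + 159) = ((88/61 + 93/(((6*(31 - 3))*2))) - 1/17)/161 = ((88/61 + 93/(((6*28)*2))) - 1/17)*(1/161) = ((88/61 + 93/((168*2))) - 1/17)*(1/161) = ((88/61 + 93/336) - 1/17)*(1/161) = ((88/61 + 93*(1/336)) - 1/17)*(1/161) = ((88/61 + 31/112) - 1/17)*(1/161) = (11747/6832 - 1/17)*(1/161) = (192867/116144)*(1/161) = 192867/18699184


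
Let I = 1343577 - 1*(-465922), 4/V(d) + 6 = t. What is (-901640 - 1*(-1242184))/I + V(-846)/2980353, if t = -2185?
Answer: 2223736451244116/11815944188965077 ≈ 0.18820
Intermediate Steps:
V(d) = -4/2191 (V(d) = 4/(-6 - 2185) = 4/(-2191) = 4*(-1/2191) = -4/2191)
I = 1809499 (I = 1343577 + 465922 = 1809499)
(-901640 - 1*(-1242184))/I + V(-846)/2980353 = (-901640 - 1*(-1242184))/1809499 - 4/2191/2980353 = (-901640 + 1242184)*(1/1809499) - 4/2191*1/2980353 = 340544*(1/1809499) - 4/6529953423 = 340544/1809499 - 4/6529953423 = 2223736451244116/11815944188965077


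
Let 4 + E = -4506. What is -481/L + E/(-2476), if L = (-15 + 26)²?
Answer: -322623/149798 ≈ -2.1537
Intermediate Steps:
E = -4510 (E = -4 - 4506 = -4510)
L = 121 (L = 11² = 121)
-481/L + E/(-2476) = -481/121 - 4510/(-2476) = -481*1/121 - 4510*(-1/2476) = -481/121 + 2255/1238 = -322623/149798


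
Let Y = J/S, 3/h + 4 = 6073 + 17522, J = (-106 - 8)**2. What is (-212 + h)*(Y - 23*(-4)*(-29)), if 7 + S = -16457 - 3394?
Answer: 132519504723230/234235039 ≈ 5.6575e+5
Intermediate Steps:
J = 12996 (J = (-114)**2 = 12996)
S = -19858 (S = -7 + (-16457 - 3394) = -7 - 19851 = -19858)
h = 3/23591 (h = 3/(-4 + (6073 + 17522)) = 3/(-4 + 23595) = 3/23591 ≈ 0.00012717)
Y = -6498/9929 (Y = 12996/(-19858) = 12996*(-1/19858) = -6498/9929 ≈ -0.65445)
(-212 + h)*(Y - 23*(-4)*(-29)) = (-212 + 3/23591)*(-6498/9929 - 23*(-4)*(-29)) = -5001289*(-6498/9929 + 92*(-29))/23591 = -5001289*(-6498/9929 - 2668)/23591 = -5001289/23591*(-26497070/9929) = 132519504723230/234235039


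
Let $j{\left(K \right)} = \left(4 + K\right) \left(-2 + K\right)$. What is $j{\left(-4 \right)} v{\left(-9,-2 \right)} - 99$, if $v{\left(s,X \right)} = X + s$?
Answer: $-99$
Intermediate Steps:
$j{\left(K \right)} = \left(-2 + K\right) \left(4 + K\right)$
$j{\left(-4 \right)} v{\left(-9,-2 \right)} - 99 = \left(-8 + \left(-4\right)^{2} + 2 \left(-4\right)\right) \left(-2 - 9\right) - 99 = \left(-8 + 16 - 8\right) \left(-11\right) - 99 = 0 \left(-11\right) - 99 = 0 - 99 = -99$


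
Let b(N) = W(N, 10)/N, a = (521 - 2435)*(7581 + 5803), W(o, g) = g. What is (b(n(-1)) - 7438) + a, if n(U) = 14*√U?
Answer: -25624414 - 5*I/7 ≈ -2.5624e+7 - 0.71429*I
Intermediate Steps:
a = -25616976 (a = -1914*13384 = -25616976)
b(N) = 10/N
(b(n(-1)) - 7438) + a = (10/((14*√(-1))) - 7438) - 25616976 = (10/((14*I)) - 7438) - 25616976 = (10*(-I/14) - 7438) - 25616976 = (-5*I/7 - 7438) - 25616976 = (-7438 - 5*I/7) - 25616976 = -25624414 - 5*I/7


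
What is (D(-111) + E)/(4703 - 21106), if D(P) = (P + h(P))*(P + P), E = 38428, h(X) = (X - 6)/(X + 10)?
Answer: -6344096/1656703 ≈ -3.8293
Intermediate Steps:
h(X) = (-6 + X)/(10 + X)
D(P) = 2*P*(P + (-6 + P)/(10 + P)) (D(P) = (P + (-6 + P)/(10 + P))*(P + P) = (P + (-6 + P)/(10 + P))*(2*P) = 2*P*(P + (-6 + P)/(10 + P)))
(D(-111) + E)/(4703 - 21106) = (2*(-111)*(-6 - 111 - 111*(10 - 111))/(10 - 111) + 38428)/(4703 - 21106) = (2*(-111)*(-6 - 111 - 111*(-101))/(-101) + 38428)/(-16403) = (2*(-111)*(-1/101)*(-6 - 111 + 11211) + 38428)*(-1/16403) = (2*(-111)*(-1/101)*11094 + 38428)*(-1/16403) = (2462868/101 + 38428)*(-1/16403) = (6344096/101)*(-1/16403) = -6344096/1656703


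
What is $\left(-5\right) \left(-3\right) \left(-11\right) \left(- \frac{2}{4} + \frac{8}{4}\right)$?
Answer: $- \frac{495}{2} \approx -247.5$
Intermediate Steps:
$\left(-5\right) \left(-3\right) \left(-11\right) \left(- \frac{2}{4} + \frac{8}{4}\right) = 15 \left(-11\right) \left(\left(-2\right) \frac{1}{4} + 8 \cdot \frac{1}{4}\right) = - 165 \left(- \frac{1}{2} + 2\right) = \left(-165\right) \frac{3}{2} = - \frac{495}{2}$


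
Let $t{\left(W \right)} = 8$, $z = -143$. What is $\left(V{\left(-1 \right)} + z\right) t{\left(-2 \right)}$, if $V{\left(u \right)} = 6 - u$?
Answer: $-1088$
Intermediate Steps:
$\left(V{\left(-1 \right)} + z\right) t{\left(-2 \right)} = \left(\left(6 - -1\right) - 143\right) 8 = \left(\left(6 + 1\right) - 143\right) 8 = \left(7 - 143\right) 8 = \left(-136\right) 8 = -1088$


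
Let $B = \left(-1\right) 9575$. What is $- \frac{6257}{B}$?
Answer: $\frac{6257}{9575} \approx 0.65347$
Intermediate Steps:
$B = -9575$
$- \frac{6257}{B} = - \frac{6257}{-9575} = \left(-6257\right) \left(- \frac{1}{9575}\right) = \frac{6257}{9575}$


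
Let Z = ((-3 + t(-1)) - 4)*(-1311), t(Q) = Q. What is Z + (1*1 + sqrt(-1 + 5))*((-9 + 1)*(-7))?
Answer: 10656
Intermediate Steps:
Z = 10488 (Z = ((-3 - 1) - 4)*(-1311) = (-4 - 4)*(-1311) = -8*(-1311) = 10488)
Z + (1*1 + sqrt(-1 + 5))*((-9 + 1)*(-7)) = 10488 + (1*1 + sqrt(-1 + 5))*((-9 + 1)*(-7)) = 10488 + (1 + sqrt(4))*(-8*(-7)) = 10488 + (1 + 2)*56 = 10488 + 3*56 = 10488 + 168 = 10656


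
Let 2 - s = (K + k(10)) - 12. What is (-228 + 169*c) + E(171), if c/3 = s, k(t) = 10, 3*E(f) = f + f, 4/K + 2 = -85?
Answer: 56182/29 ≈ 1937.3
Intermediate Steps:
K = -4/87 (K = 4/(-2 - 85) = 4/(-87) = 4*(-1/87) = -4/87 ≈ -0.045977)
E(f) = 2*f/3 (E(f) = (f + f)/3 = (2*f)/3 = 2*f/3)
s = 352/87 (s = 2 - ((-4/87 + 10) - 12) = 2 - (866/87 - 12) = 2 - 1*(-178/87) = 2 + 178/87 = 352/87 ≈ 4.0460)
c = 352/29 (c = 3*(352/87) = 352/29 ≈ 12.138)
(-228 + 169*c) + E(171) = (-228 + 169*(352/29)) + (⅔)*171 = (-228 + 59488/29) + 114 = 52876/29 + 114 = 56182/29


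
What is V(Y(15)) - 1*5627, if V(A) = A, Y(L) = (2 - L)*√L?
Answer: -5627 - 13*√15 ≈ -5677.4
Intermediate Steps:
Y(L) = √L*(2 - L)
V(Y(15)) - 1*5627 = √15*(2 - 1*15) - 1*5627 = √15*(2 - 15) - 5627 = √15*(-13) - 5627 = -13*√15 - 5627 = -5627 - 13*√15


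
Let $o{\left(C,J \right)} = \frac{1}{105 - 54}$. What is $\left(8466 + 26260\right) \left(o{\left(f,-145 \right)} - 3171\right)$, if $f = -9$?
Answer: $- \frac{5615888720}{51} \approx -1.1012 \cdot 10^{8}$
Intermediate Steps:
$o{\left(C,J \right)} = \frac{1}{51}$
$\left(8466 + 26260\right) \left(o{\left(f,-145 \right)} - 3171\right) = \left(8466 + 26260\right) \left(\frac{1}{51} - 3171\right) = 34726 \left(- \frac{161720}{51}\right) = - \frac{5615888720}{51}$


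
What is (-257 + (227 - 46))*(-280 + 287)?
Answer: -532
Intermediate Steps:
(-257 + (227 - 46))*(-280 + 287) = (-257 + 181)*7 = -76*7 = -532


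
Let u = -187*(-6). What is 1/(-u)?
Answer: -1/1122 ≈ -0.00089127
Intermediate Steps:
u = 1122
1/(-u) = 1/(-1*1122) = 1/(-1122) = -1/1122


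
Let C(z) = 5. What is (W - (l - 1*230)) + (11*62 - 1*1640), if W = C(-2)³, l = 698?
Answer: -1301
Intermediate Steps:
W = 125 (W = 5³ = 125)
(W - (l - 1*230)) + (11*62 - 1*1640) = (125 - (698 - 1*230)) + (11*62 - 1*1640) = (125 - (698 - 230)) + (682 - 1640) = (125 - 1*468) - 958 = (125 - 468) - 958 = -343 - 958 = -1301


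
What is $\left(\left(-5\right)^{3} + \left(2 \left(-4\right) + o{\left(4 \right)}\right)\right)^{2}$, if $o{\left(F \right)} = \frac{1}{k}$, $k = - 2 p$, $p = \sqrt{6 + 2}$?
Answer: $\frac{\left(1064 + \sqrt{2}\right)^{2}}{64} \approx 17736.0$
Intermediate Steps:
$p = 2 \sqrt{2}$ ($p = \sqrt{8} = 2 \sqrt{2} \approx 2.8284$)
$k = - 4 \sqrt{2}$ ($k = - 2 \cdot 2 \sqrt{2} = - 4 \sqrt{2} \approx -5.6569$)
$o{\left(F \right)} = - \frac{\sqrt{2}}{8}$ ($o{\left(F \right)} = \frac{1}{\left(-4\right) \sqrt{2}} = - \frac{\sqrt{2}}{8}$)
$\left(\left(-5\right)^{3} + \left(2 \left(-4\right) + o{\left(4 \right)}\right)\right)^{2} = \left(\left(-5\right)^{3} - \left(8 + \frac{\sqrt{2}}{8}\right)\right)^{2} = \left(-125 - \left(8 + \frac{\sqrt{2}}{8}\right)\right)^{2} = \left(-133 - \frac{\sqrt{2}}{8}\right)^{2}$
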